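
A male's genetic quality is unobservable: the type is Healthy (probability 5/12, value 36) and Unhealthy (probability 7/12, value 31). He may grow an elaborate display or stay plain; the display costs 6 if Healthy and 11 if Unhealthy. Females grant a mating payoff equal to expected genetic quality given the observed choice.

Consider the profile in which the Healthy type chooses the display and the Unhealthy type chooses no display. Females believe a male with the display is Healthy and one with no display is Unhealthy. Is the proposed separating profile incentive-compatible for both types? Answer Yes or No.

No

Under these beliefs, the display earns mating payoff 36 and no display earns mating payoff 31.
Healthy: the display nets 36 − 6 = 30; no display nets 31. Healthy would deviate to no display.
Unhealthy: the display nets 36 − 11 = 25; no display nets 31. Unhealthy prefers no display.
Healthy has a profitable deviation, so the profile is not an equilibrium.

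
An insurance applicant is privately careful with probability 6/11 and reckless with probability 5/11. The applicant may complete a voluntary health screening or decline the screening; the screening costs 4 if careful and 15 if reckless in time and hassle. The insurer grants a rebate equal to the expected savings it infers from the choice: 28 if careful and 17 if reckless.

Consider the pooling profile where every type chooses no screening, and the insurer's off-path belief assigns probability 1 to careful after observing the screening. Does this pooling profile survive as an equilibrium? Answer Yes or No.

No

On path, the insurer holds the prior and pays 6/11·28 + 5/11·17 = 23. Off path (the screening), believing careful, it pays 28.
careful: no screening nets 23; the screening nets 28 − 4 = 24. careful would deviate.
reckless: no screening nets 23; the screening nets 28 − 15 = 13. reckless stays.
A type deviates, so pooling fails.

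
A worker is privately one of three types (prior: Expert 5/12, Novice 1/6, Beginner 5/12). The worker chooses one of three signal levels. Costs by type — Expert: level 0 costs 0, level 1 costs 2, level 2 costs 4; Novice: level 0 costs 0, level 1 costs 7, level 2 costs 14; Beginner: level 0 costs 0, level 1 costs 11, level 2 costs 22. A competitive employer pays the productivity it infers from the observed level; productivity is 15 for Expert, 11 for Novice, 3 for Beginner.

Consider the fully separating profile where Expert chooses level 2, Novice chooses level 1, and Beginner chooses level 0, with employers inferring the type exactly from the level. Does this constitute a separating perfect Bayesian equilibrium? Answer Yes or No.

Separating wages: level 2 → 15, level 1 → 11, level 0 → 3.
Expert (assigned level 2): level 0: 3 − 0 = 3; level 1: 11 − 2 = 9; level 2: 15 − 4 = 11. Expert stays.
Novice (assigned level 1): level 0: 3 − 0 = 3; level 1: 11 − 7 = 4; level 2: 15 − 14 = 1. Novice stays.
Beginner (assigned level 0): level 0: 3 − 0 = 3; level 1: 11 − 11 = 0; level 2: 15 − 22 = -7. Beginner stays.
Every type prefers its assigned level; separation holds.

Yes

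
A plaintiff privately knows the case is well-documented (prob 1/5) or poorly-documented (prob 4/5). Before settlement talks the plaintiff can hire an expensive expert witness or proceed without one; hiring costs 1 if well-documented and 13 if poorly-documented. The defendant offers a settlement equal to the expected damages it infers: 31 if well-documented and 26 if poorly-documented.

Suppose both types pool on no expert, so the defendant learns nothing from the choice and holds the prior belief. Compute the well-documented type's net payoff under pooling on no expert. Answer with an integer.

Pooled settlement = 1/5·31 + 4/5·26 = 27.
well-documented pays no cost for no expert, so net payoff = 27.

27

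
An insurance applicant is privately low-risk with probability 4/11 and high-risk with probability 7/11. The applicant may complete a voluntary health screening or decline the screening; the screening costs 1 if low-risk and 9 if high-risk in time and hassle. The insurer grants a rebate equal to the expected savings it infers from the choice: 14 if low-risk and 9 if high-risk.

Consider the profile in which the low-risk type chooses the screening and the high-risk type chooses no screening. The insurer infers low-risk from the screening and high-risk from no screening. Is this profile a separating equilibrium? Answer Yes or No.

Under these beliefs, the screening earns rebate 14 and no screening earns rebate 9.
low-risk: the screening nets 14 − 1 = 13; no screening nets 9. low-risk prefers the screening.
high-risk: the screening nets 14 − 9 = 5; no screening nets 9. high-risk prefers no screening.
Neither type deviates, so the separating profile is an equilibrium.

Yes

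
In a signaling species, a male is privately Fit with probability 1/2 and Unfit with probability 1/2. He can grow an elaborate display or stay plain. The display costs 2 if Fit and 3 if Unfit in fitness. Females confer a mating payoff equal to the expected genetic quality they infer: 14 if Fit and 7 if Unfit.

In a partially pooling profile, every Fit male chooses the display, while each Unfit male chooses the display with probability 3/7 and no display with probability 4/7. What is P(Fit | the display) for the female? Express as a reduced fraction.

7/10

P(the display) = (1/2)·1 + (1/2)·(3/7) = 5/7.
By Bayes' rule, P(Fit | the display) = (1/2) / (5/7) = 7/10.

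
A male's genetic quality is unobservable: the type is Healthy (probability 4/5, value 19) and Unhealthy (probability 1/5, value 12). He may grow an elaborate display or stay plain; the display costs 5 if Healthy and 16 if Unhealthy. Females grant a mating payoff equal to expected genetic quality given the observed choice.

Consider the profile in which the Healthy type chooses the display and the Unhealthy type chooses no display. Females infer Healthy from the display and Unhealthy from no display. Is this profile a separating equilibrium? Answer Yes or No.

Under these beliefs, the display earns mating payoff 19 and no display earns mating payoff 12.
Healthy: the display nets 19 − 5 = 14; no display nets 12. Healthy prefers the display.
Unhealthy: the display nets 19 − 16 = 3; no display nets 12. Unhealthy prefers no display.
Neither type deviates, so the separating profile is an equilibrium.

Yes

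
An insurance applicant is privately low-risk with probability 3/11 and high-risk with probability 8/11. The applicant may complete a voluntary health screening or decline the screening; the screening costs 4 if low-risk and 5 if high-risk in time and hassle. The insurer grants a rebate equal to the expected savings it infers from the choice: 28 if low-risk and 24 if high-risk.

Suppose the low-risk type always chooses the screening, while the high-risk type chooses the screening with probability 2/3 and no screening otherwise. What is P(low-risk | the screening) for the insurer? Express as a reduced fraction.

P(the screening) = (3/11)·1 + (8/11)·(2/3) = 25/33.
By Bayes' rule, P(low-risk | the screening) = (3/11) / (25/33) = 9/25.

9/25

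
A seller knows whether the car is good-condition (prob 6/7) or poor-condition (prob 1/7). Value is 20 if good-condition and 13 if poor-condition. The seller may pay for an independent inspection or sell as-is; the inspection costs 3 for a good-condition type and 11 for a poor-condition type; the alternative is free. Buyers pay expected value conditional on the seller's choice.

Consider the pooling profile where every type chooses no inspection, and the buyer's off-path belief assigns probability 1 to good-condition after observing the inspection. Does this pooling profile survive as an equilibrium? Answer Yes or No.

Yes

On path, the buyer holds the prior and pays 6/7·20 + 1/7·13 = 19. Off path (the inspection), believing good-condition, it pays 20.
good-condition: no inspection nets 19; the inspection nets 20 − 3 = 17. good-condition stays.
poor-condition: no inspection nets 19; the inspection nets 20 − 11 = 9. poor-condition stays.
No type deviates, so pooling is sustained.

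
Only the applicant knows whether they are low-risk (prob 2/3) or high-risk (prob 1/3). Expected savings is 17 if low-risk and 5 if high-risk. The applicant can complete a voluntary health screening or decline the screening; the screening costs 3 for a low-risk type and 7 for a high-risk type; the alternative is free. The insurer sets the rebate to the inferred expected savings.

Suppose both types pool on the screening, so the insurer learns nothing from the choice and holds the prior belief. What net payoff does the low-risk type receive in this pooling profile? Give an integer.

10

Pooled rebate = 2/3·17 + 1/3·5 = 13.
low-risk pays cost 3 for the screening, so net payoff = 13 − 3 = 10.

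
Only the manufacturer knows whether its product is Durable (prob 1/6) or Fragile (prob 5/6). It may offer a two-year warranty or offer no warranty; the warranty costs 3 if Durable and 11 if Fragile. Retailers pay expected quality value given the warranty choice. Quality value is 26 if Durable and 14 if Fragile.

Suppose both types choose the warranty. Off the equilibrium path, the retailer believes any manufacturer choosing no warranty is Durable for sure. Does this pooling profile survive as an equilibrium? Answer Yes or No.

No

On path, the retailer holds the prior and pays 1/6·26 + 5/6·14 = 16. Off path (no warranty), believing Durable, it pays 26.
Durable: the warranty nets 16 − 3 = 13; no warranty nets 26. Durable would deviate.
Fragile: the warranty nets 16 − 11 = 5; no warranty nets 26. Fragile would deviate.
A type deviates, so pooling fails.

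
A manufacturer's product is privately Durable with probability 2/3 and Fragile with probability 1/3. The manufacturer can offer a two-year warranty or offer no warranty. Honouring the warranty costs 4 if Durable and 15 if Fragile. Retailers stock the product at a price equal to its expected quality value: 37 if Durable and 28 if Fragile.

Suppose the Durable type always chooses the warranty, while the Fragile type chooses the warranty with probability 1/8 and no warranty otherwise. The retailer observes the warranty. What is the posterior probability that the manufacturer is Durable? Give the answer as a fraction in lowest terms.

P(the warranty) = (2/3)·1 + (1/3)·(1/8) = 17/24.
By Bayes' rule, P(Durable | the warranty) = (2/3) / (17/24) = 16/17.

16/17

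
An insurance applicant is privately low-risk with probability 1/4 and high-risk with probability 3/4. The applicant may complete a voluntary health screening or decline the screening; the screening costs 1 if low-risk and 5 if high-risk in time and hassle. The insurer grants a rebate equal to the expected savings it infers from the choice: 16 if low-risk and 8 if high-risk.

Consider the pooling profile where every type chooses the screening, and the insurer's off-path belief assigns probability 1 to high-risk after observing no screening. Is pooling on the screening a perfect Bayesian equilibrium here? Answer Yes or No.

No

On path, the insurer holds the prior and pays 1/4·16 + 3/4·8 = 10. Off path (no screening), believing high-risk, it pays 8.
low-risk: the screening nets 10 − 1 = 9; no screening nets 8. low-risk stays.
high-risk: the screening nets 10 − 5 = 5; no screening nets 8. high-risk would deviate.
A type deviates, so pooling fails.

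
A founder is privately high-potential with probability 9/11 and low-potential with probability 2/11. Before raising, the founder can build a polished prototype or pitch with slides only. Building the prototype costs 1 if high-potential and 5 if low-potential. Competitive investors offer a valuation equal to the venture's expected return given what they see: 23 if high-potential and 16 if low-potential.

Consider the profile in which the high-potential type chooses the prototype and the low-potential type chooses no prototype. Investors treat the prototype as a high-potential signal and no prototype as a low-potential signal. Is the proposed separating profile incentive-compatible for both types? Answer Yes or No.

Under these beliefs, the prototype earns valuation 23 and no prototype earns valuation 16.
high-potential: the prototype nets 23 − 1 = 22; no prototype nets 16. high-potential prefers the prototype.
low-potential: the prototype nets 23 − 5 = 18; no prototype nets 16. low-potential would deviate to the prototype.
low-potential has a profitable deviation, so the profile is not an equilibrium.

No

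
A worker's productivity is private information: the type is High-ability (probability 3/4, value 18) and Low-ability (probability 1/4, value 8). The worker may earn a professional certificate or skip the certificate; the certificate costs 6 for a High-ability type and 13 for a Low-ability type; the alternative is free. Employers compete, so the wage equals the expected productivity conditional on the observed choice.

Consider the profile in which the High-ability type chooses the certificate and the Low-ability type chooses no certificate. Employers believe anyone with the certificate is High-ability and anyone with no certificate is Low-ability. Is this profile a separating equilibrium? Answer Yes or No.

Yes

Under these beliefs, the certificate earns wage 18 and no certificate earns wage 8.
High-ability: the certificate nets 18 − 6 = 12; no certificate nets 8. High-ability prefers the certificate.
Low-ability: the certificate nets 18 − 13 = 5; no certificate nets 8. Low-ability prefers no certificate.
Neither type deviates, so the separating profile is an equilibrium.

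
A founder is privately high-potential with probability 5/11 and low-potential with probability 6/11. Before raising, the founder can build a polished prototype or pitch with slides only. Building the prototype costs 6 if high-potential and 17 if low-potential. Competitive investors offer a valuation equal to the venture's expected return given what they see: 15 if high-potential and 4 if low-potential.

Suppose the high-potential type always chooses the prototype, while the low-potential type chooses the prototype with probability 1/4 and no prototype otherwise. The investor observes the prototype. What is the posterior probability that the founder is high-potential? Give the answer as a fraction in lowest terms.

P(the prototype) = (5/11)·1 + (6/11)·(1/4) = 13/22.
By Bayes' rule, P(high-potential | the prototype) = (5/11) / (13/22) = 10/13.

10/13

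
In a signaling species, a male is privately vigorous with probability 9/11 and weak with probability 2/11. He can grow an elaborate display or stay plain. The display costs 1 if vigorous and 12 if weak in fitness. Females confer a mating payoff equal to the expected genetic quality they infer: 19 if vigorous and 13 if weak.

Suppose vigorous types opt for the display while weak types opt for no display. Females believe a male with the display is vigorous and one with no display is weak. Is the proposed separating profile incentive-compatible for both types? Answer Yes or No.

Under these beliefs, the display earns mating payoff 19 and no display earns mating payoff 13.
vigorous: the display nets 19 − 1 = 18; no display nets 13. vigorous prefers the display.
weak: the display nets 19 − 12 = 7; no display nets 13. weak prefers no display.
Neither type deviates, so the separating profile is an equilibrium.

Yes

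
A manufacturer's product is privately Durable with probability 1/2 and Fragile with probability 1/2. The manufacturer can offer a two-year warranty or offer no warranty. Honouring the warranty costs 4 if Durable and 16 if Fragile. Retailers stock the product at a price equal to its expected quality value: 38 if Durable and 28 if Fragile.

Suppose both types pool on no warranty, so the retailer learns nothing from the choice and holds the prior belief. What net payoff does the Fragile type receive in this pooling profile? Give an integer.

Pooled price = 1/2·38 + 1/2·28 = 33.
Fragile pays no cost for no warranty, so net payoff = 33.

33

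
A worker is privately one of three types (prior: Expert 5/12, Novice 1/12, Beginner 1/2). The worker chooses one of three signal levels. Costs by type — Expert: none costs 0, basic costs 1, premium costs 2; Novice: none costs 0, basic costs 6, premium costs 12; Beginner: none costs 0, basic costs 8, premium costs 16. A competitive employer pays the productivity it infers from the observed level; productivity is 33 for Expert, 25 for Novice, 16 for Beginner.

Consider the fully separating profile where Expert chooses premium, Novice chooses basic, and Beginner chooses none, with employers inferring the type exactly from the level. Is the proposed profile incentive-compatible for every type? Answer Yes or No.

Separating wages: premium → 33, basic → 25, none → 16.
Expert (assigned premium): none: 16 − 0 = 16; basic: 25 − 1 = 24; premium: 33 − 2 = 31. Expert stays.
Novice (assigned basic): none: 16 − 0 = 16; basic: 25 − 6 = 19; premium: 33 − 12 = 21. Novice prefers premium.
Beginner (assigned none): none: 16 − 0 = 16; basic: 25 − 8 = 17; premium: 33 − 16 = 17. Beginner prefers basic.
At least one type deviates; the separating profile fails.

No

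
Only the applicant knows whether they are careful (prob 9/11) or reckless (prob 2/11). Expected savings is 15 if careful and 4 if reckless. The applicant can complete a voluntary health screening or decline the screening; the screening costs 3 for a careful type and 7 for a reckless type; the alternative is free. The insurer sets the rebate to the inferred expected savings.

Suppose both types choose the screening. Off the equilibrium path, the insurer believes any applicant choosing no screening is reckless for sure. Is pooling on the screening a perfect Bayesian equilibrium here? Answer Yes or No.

On path, the insurer holds the prior and pays 9/11·15 + 2/11·4 = 13. Off path (no screening), believing reckless, it pays 4.
careful: the screening nets 13 − 3 = 10; no screening nets 4. careful stays.
reckless: the screening nets 13 − 7 = 6; no screening nets 4. reckless stays.
No type deviates, so pooling is sustained.

Yes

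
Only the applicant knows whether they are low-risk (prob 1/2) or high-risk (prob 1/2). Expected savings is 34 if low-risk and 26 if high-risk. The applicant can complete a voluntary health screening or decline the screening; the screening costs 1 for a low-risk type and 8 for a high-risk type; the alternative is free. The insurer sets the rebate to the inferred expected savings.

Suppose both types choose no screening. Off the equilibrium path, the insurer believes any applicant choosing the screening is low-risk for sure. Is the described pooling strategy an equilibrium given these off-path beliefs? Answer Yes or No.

On path, the insurer holds the prior and pays 1/2·34 + 1/2·26 = 30. Off path (the screening), believing low-risk, it pays 34.
low-risk: no screening nets 30; the screening nets 34 − 1 = 33. low-risk would deviate.
high-risk: no screening nets 30; the screening nets 34 − 8 = 26. high-risk stays.
A type deviates, so pooling fails.

No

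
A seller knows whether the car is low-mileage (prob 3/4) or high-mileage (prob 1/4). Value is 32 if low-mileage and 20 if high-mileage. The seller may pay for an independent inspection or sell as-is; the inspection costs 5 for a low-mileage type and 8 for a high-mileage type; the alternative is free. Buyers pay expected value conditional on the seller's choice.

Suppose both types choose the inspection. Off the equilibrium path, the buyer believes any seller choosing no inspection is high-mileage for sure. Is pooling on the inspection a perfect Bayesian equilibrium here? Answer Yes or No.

On path, the buyer holds the prior and pays 3/4·32 + 1/4·20 = 29. Off path (no inspection), believing high-mileage, it pays 20.
low-mileage: the inspection nets 29 − 5 = 24; no inspection nets 20. low-mileage stays.
high-mileage: the inspection nets 29 − 8 = 21; no inspection nets 20. high-mileage stays.
No type deviates, so pooling is sustained.

Yes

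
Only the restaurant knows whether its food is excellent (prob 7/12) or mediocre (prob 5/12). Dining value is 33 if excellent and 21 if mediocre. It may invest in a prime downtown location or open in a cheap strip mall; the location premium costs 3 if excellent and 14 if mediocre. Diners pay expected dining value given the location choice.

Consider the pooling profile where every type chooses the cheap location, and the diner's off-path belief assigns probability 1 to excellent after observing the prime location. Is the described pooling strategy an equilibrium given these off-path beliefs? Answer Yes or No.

On path, the diner holds the prior and pays 7/12·33 + 5/12·21 = 28. Off path (the prime location), believing excellent, it pays 33.
excellent: the cheap location nets 28; the prime location nets 33 − 3 = 30. excellent would deviate.
mediocre: the cheap location nets 28; the prime location nets 33 − 14 = 19. mediocre stays.
A type deviates, so pooling fails.

No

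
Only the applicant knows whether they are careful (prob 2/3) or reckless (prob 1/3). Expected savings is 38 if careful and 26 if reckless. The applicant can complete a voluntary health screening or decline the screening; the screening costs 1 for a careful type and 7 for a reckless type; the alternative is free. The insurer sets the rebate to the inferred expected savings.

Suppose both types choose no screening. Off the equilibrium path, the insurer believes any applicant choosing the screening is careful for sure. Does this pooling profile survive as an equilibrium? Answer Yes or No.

No

On path, the insurer holds the prior and pays 2/3·38 + 1/3·26 = 34. Off path (the screening), believing careful, it pays 38.
careful: no screening nets 34; the screening nets 38 − 1 = 37. careful would deviate.
reckless: no screening nets 34; the screening nets 38 − 7 = 31. reckless stays.
A type deviates, so pooling fails.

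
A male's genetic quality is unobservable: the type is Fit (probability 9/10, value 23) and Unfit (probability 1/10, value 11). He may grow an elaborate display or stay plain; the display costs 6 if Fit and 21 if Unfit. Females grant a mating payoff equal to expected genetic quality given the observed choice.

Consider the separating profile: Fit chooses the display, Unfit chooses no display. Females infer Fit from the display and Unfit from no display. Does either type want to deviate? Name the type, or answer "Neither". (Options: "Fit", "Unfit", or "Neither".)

Neither

The display pays 23; no display pays 11.
Fit: assigned the display, nets 23 − 6 = 17; deviating to no display nets 11.
Unfit: assigned no display, nets 11; deviating to the display nets 23 − 21 = 2.
Both types strictly prefer their assigned action; no profitable deviation.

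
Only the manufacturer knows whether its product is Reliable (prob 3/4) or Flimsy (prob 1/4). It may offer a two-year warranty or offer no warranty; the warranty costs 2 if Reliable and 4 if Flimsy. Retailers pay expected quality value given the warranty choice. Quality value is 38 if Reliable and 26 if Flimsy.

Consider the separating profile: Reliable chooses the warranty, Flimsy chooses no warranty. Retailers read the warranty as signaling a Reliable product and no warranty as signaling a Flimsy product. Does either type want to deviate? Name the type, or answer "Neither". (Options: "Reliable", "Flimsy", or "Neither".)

The warranty pays 38; no warranty pays 26.
Reliable: assigned the warranty, nets 38 − 2 = 36; deviating to no warranty nets 26.
Flimsy: assigned no warranty, nets 26; deviating to the warranty nets 38 − 4 = 34.
The Flimsy type gains 8 by deviating.

Flimsy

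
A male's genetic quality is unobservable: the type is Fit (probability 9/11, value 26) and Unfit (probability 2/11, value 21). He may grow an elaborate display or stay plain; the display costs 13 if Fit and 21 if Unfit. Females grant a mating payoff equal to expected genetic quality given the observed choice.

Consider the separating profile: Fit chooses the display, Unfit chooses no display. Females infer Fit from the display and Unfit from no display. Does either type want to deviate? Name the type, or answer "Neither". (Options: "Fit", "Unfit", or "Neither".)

Fit

The display pays 26; no display pays 21.
Fit: assigned the display, nets 26 − 13 = 13; deviating to no display nets 21.
Unfit: assigned no display, nets 21; deviating to the display nets 26 − 21 = 5.
The Fit type gains 8 by deviating.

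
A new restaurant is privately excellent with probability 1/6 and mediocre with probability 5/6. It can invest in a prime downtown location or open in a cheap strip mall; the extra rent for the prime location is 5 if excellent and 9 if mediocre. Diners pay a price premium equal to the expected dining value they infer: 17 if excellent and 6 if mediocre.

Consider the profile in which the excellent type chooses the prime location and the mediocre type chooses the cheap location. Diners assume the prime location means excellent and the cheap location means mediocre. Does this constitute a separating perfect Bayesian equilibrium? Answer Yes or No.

Under these beliefs, the prime location earns price premium 17 and the cheap location earns price premium 6.
excellent: the prime location nets 17 − 5 = 12; the cheap location nets 6. excellent prefers the prime location.
mediocre: the prime location nets 17 − 9 = 8; the cheap location nets 6. mediocre would deviate to the prime location.
mediocre has a profitable deviation, so the profile is not an equilibrium.

No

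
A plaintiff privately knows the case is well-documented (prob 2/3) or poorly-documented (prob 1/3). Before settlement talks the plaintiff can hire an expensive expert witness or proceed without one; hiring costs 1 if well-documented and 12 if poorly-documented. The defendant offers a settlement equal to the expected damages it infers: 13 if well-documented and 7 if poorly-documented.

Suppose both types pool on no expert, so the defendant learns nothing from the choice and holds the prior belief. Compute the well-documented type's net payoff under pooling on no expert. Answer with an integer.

11

Pooled settlement = 2/3·13 + 1/3·7 = 11.
well-documented pays no cost for no expert, so net payoff = 11.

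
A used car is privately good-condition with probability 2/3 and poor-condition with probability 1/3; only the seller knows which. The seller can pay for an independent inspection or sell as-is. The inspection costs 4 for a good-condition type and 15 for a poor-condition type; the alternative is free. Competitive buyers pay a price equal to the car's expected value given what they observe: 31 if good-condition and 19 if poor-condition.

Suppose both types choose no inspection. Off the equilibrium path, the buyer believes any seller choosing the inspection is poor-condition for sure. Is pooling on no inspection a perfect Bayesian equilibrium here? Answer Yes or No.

Yes

On path, the buyer holds the prior and pays 2/3·31 + 1/3·19 = 27. Off path (the inspection), believing poor-condition, it pays 19.
good-condition: no inspection nets 27; the inspection nets 19 − 4 = 15. good-condition stays.
poor-condition: no inspection nets 27; the inspection nets 19 − 15 = 4. poor-condition stays.
No type deviates, so pooling is sustained.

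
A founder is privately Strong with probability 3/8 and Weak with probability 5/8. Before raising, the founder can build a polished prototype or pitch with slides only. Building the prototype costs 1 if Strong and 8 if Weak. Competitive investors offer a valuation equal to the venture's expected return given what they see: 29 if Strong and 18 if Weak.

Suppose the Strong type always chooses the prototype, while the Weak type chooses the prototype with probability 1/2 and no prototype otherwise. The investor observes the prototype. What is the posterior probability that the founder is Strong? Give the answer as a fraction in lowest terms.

6/11

P(the prototype) = (3/8)·1 + (5/8)·(1/2) = 11/16.
By Bayes' rule, P(Strong | the prototype) = (3/8) / (11/16) = 6/11.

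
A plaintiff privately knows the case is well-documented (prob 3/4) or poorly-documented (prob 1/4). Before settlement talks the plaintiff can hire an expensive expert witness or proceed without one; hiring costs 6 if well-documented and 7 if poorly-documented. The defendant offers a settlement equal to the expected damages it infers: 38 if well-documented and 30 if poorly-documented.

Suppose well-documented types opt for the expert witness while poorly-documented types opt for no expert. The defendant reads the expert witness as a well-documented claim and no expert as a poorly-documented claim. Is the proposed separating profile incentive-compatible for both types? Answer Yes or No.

No

Under these beliefs, the expert witness earns settlement 38 and no expert earns settlement 30.
well-documented: the expert witness nets 38 − 6 = 32; no expert nets 30. well-documented prefers the expert witness.
poorly-documented: the expert witness nets 38 − 7 = 31; no expert nets 30. poorly-documented would deviate to the expert witness.
poorly-documented has a profitable deviation, so the profile is not an equilibrium.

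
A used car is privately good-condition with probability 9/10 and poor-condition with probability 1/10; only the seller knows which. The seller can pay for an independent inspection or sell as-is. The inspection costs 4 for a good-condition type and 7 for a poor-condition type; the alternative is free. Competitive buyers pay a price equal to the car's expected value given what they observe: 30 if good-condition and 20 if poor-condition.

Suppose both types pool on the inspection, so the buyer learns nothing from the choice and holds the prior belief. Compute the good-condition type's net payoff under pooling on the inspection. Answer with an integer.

25

Pooled price = 9/10·30 + 1/10·20 = 29.
good-condition pays cost 4 for the inspection, so net payoff = 29 − 4 = 25.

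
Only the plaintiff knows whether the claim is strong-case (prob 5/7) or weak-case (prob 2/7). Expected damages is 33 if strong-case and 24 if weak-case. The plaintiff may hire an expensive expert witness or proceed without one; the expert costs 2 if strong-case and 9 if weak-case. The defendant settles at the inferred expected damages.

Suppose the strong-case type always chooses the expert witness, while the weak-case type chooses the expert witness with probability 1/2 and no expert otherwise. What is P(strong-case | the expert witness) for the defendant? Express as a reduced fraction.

P(the expert witness) = (5/7)·1 + (2/7)·(1/2) = 6/7.
By Bayes' rule, P(strong-case | the expert witness) = (5/7) / (6/7) = 5/6.

5/6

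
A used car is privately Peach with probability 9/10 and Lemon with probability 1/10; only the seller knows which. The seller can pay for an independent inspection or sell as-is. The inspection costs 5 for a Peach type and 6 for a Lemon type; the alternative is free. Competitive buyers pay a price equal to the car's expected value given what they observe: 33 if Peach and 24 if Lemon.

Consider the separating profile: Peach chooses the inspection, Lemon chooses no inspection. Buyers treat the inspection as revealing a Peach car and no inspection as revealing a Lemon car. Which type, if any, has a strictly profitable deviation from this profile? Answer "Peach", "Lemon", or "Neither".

Lemon

The inspection pays 33; no inspection pays 24.
Peach: assigned the inspection, nets 33 − 5 = 28; deviating to no inspection nets 24.
Lemon: assigned no inspection, nets 24; deviating to the inspection nets 33 − 6 = 27.
The Lemon type gains 3 by deviating.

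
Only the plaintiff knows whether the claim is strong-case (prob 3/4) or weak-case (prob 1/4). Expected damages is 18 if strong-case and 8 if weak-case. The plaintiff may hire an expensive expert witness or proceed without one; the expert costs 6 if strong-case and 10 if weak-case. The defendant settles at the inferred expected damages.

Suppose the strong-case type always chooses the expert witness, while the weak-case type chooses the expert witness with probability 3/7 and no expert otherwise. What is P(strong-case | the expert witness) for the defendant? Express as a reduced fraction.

P(the expert witness) = (3/4)·1 + (1/4)·(3/7) = 6/7.
By Bayes' rule, P(strong-case | the expert witness) = (3/4) / (6/7) = 7/8.

7/8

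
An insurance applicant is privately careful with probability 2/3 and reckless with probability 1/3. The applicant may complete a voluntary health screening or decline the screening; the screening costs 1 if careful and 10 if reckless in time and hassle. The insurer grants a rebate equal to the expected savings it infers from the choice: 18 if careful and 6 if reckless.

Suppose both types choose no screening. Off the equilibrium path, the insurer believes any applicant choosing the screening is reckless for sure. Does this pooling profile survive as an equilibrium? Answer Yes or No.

Yes

On path, the insurer holds the prior and pays 2/3·18 + 1/3·6 = 14. Off path (the screening), believing reckless, it pays 6.
careful: no screening nets 14; the screening nets 6 − 1 = 5. careful stays.
reckless: no screening nets 14; the screening nets 6 − 10 = -4. reckless stays.
No type deviates, so pooling is sustained.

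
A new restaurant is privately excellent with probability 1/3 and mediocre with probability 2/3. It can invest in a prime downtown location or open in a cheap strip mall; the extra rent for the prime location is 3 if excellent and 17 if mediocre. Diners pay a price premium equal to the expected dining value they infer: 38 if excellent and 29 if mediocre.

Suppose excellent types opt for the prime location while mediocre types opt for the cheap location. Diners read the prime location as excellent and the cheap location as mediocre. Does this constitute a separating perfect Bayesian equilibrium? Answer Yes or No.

Under these beliefs, the prime location earns price premium 38 and the cheap location earns price premium 29.
excellent: the prime location nets 38 − 3 = 35; the cheap location nets 29. excellent prefers the prime location.
mediocre: the prime location nets 38 − 17 = 21; the cheap location nets 29. mediocre prefers the cheap location.
Neither type deviates, so the separating profile is an equilibrium.

Yes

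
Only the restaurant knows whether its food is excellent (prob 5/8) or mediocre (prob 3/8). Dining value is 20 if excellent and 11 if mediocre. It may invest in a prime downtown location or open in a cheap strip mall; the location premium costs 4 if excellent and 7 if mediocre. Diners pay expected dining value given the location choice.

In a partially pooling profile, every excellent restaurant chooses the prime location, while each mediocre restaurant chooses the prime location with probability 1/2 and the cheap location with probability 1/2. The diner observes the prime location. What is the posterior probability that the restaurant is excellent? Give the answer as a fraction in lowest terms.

10/13

P(the prime location) = (5/8)·1 + (3/8)·(1/2) = 13/16.
By Bayes' rule, P(excellent | the prime location) = (5/8) / (13/16) = 10/13.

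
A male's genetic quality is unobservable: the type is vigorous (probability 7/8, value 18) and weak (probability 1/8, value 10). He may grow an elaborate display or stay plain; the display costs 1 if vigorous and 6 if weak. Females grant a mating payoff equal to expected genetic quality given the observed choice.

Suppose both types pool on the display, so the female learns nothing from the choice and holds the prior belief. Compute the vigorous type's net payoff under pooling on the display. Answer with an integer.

Pooled mating payoff = 7/8·18 + 1/8·10 = 17.
vigorous pays cost 1 for the display, so net payoff = 17 − 1 = 16.

16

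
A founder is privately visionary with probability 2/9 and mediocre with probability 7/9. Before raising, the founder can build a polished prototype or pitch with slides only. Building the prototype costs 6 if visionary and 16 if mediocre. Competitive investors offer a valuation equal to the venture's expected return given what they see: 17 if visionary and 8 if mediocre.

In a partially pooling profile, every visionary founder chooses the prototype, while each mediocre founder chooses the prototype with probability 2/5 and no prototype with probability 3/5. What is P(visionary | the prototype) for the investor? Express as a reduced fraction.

5/12

P(the prototype) = (2/9)·1 + (7/9)·(2/5) = 8/15.
By Bayes' rule, P(visionary | the prototype) = (2/9) / (8/15) = 5/12.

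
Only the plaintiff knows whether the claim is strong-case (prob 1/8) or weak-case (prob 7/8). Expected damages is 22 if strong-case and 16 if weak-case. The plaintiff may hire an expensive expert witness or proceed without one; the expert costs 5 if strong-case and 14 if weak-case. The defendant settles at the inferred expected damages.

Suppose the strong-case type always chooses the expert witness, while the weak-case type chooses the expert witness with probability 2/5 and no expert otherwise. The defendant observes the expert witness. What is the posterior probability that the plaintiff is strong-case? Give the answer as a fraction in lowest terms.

5/19

P(the expert witness) = (1/8)·1 + (7/8)·(2/5) = 19/40.
By Bayes' rule, P(strong-case | the expert witness) = (1/8) / (19/40) = 5/19.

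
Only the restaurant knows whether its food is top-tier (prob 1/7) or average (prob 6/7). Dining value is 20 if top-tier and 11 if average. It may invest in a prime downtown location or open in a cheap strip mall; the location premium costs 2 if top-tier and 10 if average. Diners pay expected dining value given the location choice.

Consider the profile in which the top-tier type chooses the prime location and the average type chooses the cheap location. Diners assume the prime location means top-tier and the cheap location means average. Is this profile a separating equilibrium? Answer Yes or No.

Under these beliefs, the prime location earns price premium 20 and the cheap location earns price premium 11.
top-tier: the prime location nets 20 − 2 = 18; the cheap location nets 11. top-tier prefers the prime location.
average: the prime location nets 20 − 10 = 10; the cheap location nets 11. average prefers the cheap location.
Neither type deviates, so the separating profile is an equilibrium.

Yes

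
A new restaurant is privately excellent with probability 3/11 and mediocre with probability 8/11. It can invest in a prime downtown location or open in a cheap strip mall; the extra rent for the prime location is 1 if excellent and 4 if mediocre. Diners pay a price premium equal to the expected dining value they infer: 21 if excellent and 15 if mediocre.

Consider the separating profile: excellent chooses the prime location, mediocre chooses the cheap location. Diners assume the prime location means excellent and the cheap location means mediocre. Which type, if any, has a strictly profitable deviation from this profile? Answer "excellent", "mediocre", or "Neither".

mediocre

The prime location pays 21; the cheap location pays 15.
excellent: assigned the prime location, nets 21 − 1 = 20; deviating to the cheap location nets 15.
mediocre: assigned the cheap location, nets 15; deviating to the prime location nets 21 − 4 = 17.
The mediocre type gains 2 by deviating.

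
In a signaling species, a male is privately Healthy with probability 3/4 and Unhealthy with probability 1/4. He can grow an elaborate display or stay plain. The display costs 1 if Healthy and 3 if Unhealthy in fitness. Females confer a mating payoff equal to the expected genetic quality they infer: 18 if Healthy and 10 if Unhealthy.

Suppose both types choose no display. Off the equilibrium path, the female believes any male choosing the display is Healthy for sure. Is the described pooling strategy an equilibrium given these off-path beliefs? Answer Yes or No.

No

On path, the female holds the prior and pays 3/4·18 + 1/4·10 = 16. Off path (the display), believing Healthy, it pays 18.
Healthy: no display nets 16; the display nets 18 − 1 = 17. Healthy would deviate.
Unhealthy: no display nets 16; the display nets 18 − 3 = 15. Unhealthy stays.
A type deviates, so pooling fails.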